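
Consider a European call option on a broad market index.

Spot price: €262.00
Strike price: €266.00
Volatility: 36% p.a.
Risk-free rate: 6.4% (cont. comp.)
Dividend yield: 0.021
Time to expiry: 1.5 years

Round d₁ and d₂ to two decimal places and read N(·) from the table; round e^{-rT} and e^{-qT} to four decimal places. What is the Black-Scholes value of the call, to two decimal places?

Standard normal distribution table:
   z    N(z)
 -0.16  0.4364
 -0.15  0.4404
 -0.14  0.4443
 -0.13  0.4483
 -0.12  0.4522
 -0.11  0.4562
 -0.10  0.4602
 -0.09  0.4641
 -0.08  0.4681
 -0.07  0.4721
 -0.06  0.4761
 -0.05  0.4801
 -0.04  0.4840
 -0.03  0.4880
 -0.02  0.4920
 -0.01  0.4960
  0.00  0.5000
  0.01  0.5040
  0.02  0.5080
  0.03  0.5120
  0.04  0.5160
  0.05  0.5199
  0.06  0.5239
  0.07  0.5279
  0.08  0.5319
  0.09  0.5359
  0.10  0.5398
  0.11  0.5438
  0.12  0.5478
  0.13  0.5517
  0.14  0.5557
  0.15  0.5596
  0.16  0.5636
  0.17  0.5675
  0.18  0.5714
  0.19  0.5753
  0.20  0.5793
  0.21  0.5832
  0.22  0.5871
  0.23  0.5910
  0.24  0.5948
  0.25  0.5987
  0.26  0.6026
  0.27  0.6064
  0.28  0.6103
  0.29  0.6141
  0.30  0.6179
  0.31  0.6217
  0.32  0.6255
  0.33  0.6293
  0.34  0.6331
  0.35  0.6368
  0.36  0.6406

T = 1.5;  σ√T = 0.4409
d₁ = [ln(262/266) + (0.064 − 0.021 + ½·0.36²)·1.5] / (σ√T) = (-0.0152 + 0.1617) / 0.4409 = 0.3324 ⇒ 0.33
d₂ = 0.3324 − 0.4409 = -0.1085 ⇒ -0.11
exp(−qT) = exp(−0.021·1.5) = 0.9690;  exp(−rT) = exp(−0.064·1.5) = 0.9085
N(d₁) = N(0.33) = 0.6293;  N(d₂) = N(-0.11) = 0.4562
C = 262·0.9690·0.6293 − 266·0.9085·0.4562 = 159.7654 − 110.2457 = 49.5197

€49.52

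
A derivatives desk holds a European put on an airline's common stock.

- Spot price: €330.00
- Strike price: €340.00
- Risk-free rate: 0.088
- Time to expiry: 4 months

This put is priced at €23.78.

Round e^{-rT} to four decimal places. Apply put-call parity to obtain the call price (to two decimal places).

exp(−rT) = exp(−0.088·0.3333) = 0.9711
Put-call parity: C − P = S − K·e^(−rT) = 330 − 340·0.9711 = 330 − 330.1740 = -0.1740
C = P + (C − P) = 23.78 + (-0.1740) = 23.6060

€23.61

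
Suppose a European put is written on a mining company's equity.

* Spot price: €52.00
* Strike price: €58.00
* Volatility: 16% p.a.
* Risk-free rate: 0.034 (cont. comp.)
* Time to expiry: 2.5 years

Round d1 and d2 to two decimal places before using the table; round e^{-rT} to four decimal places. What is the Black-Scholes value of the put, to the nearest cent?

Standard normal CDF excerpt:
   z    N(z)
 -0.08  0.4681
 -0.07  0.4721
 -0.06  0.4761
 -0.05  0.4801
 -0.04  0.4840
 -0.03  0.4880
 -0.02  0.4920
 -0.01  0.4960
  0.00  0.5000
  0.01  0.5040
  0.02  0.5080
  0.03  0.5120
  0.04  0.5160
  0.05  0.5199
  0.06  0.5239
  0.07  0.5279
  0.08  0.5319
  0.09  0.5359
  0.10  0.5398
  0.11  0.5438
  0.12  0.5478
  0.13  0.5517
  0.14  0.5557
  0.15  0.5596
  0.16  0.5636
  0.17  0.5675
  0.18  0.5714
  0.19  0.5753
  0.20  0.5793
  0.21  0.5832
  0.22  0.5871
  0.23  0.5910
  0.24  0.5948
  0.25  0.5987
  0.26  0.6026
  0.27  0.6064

T = 2.5;  σ√T = 0.2530
d₁ = [ln(52/58) + (0.034 + 0.16²/2)·2.5] / 0.2530 = [-0.1092 + 0.1170] / 0.2530 = 0.0308 which rounds to 0.03
d₂ = d₁ − σ√T = 0.0308 − 0.2530 = -0.2221 which rounds to -0.22
exp(−rT) = exp(−0.034·2.5) = 0.9185
N(−d₂) = N(0.22) = 0.5871;  N(−d₁) = N(-0.03) = 0.4880
P = 58·0.9185·0.5871 − 52·0.4880 = 31.2766 − 25.3760 = 5.9006

€5.90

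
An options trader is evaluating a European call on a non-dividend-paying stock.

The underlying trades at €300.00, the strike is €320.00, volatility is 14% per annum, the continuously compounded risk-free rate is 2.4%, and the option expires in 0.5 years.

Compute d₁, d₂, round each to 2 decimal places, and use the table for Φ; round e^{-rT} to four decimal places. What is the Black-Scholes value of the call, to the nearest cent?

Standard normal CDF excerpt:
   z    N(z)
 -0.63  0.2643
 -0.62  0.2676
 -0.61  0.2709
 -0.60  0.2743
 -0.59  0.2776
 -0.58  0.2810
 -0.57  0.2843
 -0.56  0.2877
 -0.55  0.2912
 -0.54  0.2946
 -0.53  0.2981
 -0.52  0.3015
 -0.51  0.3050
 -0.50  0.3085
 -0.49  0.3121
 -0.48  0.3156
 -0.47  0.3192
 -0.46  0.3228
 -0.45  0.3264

σ√T = 0.14·√0.5 = 0.0990
ln(S/K) + (r + σ²/2)T = ln(300/320) + (0.024 + 0.14²/2)·0.5 = -0.0645 + 0.0169 = -0.0476
d₁ = -0.0476 / 0.0990 = -0.4812 ⇒ -0.48
d₂ = d₁ − σ√T = -0.4812 − 0.0990 = -0.5802 ⇒ -0.58
exp(−rT) = exp(−0.024·0.5) = 0.9881
N(d₁) = N(-0.48) = 0.3156;  N(d₂) = N(-0.58) = 0.2810
C = 300·0.3156 − 320·0.9881·0.2810 = 94.6800 − 88.8500 = 5.8300

€5.83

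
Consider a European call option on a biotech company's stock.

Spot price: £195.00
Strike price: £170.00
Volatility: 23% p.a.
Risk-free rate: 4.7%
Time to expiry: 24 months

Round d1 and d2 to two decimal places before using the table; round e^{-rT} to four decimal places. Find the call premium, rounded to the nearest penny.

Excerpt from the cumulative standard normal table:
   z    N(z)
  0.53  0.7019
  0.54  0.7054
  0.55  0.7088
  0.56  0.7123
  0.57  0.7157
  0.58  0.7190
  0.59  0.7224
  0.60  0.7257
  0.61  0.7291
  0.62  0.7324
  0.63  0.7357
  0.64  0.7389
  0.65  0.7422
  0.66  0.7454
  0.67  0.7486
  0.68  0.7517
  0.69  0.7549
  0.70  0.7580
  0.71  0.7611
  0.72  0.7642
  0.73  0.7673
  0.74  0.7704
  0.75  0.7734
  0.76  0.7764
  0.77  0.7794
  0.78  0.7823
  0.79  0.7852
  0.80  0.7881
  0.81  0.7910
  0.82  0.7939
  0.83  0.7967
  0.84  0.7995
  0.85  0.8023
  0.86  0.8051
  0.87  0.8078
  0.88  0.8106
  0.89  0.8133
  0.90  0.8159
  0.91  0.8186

T = 2;  σ√T = 0.3253
ln(S/K) + (r + σ²/2)T = ln(195/170) + (0.047 + 0.23²/2)·2 = 0.1372 + 0.1469 = 0.2841
d₁ = 0.2841 / 0.3253 = 0.8734 ≈ 0.87
d₂ = d₁ − σ√T = 0.8734 − 0.3253 = 0.5482 ≈ 0.55
exp(−rT) = exp(−0.047·2) = 0.9103
N(d₁) = N(0.87) = 0.8078;  N(d₂) = N(0.55) = 0.7088
C = 195·0.8078 − 170·0.9103·0.7088 = 157.5210 − 109.6875 = 47.8335

£47.83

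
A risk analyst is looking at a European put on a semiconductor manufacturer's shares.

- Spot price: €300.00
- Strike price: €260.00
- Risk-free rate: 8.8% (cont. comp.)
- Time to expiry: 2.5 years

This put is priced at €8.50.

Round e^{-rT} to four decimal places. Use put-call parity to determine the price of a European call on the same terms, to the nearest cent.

€99.85

exp(−rT) = exp(−0.088·2.5) = 0.8025
Put-call parity: C − P = S − K·e^(−rT) = 300 − 260·0.8025 = 300 − 208.6500 = 91.3500
C = P + (C − P) = 8.50 + (91.3500) = 99.8500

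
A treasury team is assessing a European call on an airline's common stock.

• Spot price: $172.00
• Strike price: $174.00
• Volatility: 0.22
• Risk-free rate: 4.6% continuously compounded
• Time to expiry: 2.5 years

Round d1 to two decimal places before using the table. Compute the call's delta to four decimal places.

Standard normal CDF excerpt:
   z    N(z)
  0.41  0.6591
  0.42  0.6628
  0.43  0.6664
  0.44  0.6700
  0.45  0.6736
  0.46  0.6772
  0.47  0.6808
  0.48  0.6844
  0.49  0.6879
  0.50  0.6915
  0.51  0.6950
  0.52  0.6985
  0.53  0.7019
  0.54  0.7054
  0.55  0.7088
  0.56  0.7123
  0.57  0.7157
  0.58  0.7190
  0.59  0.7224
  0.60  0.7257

0.6808

T = 2.5;  σ√T = 0.3479
ln(S/K) + (r + σ²/2)T = ln(172/174) + (0.046 + 0.22²/2)·2.5 = -0.0116 + 0.1755 = 0.1639
d₁ = 0.1639 / 0.3479 = 0.4713 → 0.47
N(d₁) = N(0.47) = 0.6808
Δ_call = N(d₁) = 0.6808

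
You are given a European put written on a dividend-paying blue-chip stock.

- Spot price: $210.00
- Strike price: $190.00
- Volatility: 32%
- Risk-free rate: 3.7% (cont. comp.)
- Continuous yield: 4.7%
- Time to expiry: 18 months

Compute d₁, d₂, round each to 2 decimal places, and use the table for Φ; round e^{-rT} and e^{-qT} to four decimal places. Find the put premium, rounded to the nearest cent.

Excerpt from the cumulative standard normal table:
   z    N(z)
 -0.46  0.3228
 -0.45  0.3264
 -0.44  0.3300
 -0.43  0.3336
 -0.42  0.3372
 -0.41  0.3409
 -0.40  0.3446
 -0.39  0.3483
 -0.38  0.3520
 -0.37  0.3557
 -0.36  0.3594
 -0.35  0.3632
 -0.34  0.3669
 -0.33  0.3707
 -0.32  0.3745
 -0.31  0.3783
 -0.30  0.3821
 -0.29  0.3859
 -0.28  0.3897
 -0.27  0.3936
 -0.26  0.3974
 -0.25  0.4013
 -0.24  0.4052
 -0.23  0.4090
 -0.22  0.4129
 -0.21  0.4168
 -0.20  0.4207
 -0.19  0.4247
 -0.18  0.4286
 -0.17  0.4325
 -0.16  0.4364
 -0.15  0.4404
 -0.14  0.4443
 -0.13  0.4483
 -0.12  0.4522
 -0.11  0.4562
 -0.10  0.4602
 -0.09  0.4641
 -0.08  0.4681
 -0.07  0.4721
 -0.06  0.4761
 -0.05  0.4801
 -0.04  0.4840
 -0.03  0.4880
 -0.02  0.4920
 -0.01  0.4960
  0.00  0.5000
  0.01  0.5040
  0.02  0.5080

$21.72

T = 1.5;  σ√T = 0.3919
d₁ = [ln(210/190) + (0.037 − 0.047 + ½·0.32²)·1.5] / (σ√T) = (0.1001 + 0.0618) / 0.3919 = 0.4131 ⇒ 0.41
d₂ = 0.4131 − 0.3919 = 0.0211 ⇒ 0.02
exp(−qT) = exp(−0.047·1.5) = 0.9319;  exp(−rT) = exp(−0.037·1.5) = 0.9460
N(−d₂) = N(-0.02) = 0.4920;  N(−d₁) = N(-0.41) = 0.3409
P = 190·0.9460·0.4920 − 210·0.9319·0.3409 = 88.4321 − 66.7138 = 21.7183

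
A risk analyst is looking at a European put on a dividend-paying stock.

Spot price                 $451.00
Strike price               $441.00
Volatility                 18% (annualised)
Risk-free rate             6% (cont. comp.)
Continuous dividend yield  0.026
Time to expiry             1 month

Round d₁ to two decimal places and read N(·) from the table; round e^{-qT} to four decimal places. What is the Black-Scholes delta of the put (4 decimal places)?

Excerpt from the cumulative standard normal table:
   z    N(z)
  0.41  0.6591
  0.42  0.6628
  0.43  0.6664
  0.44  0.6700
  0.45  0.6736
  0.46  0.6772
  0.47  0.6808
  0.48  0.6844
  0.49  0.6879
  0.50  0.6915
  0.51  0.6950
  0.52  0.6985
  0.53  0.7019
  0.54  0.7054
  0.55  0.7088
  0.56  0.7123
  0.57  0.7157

-0.3043

σ√T = 0.18 × 0.2887 = 0.0520
d₁ = [ln(451/441) + (0.06 − 0.026 + 0.18²/2)·0.08333] / 0.0520 = [0.0224 + 0.0042] / 0.0520 = 0.5120 ⇒ 0.51
N(d₁) = N(0.51) = 0.6950
Δ_put = e^(−qT)·(N(d₁) − 1) = 0.9978·(0.6950 − 1) = -0.3043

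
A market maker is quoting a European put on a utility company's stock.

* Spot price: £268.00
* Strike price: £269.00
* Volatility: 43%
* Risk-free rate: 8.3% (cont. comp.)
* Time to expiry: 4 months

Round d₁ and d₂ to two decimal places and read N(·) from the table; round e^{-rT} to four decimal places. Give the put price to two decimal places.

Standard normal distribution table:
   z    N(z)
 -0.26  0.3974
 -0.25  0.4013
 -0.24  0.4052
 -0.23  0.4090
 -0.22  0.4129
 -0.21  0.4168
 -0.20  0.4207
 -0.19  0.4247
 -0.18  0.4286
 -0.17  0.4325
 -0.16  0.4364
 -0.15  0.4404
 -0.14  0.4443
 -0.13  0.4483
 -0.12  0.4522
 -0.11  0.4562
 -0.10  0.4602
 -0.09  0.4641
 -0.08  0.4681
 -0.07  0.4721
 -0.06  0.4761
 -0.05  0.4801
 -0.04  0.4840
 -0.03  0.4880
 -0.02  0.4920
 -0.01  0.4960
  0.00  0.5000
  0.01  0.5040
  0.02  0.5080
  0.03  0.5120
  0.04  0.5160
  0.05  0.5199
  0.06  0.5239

σ√T = 0.43 × 0.5774 = 0.2483
d₁ = [ln(268/269) + (0.083 + 0.43²/2)·0.3333] / 0.2483 = [-0.0037 + 0.0585] / 0.2483 = 0.2206 ⇒ 0.22
d₂ = d₁ − σ√T = 0.2206 − 0.2483 = -0.0277 ⇒ -0.03
exp(−rT) = exp(−0.083·0.3333) = 0.9727
N(−d₂) = N(0.03) = 0.5120;  N(−d₁) = N(-0.22) = 0.4129
P = 269·0.9727·0.5120 − 268·0.4129 = 133.9680 − 110.6572 = 23.3108

£23.31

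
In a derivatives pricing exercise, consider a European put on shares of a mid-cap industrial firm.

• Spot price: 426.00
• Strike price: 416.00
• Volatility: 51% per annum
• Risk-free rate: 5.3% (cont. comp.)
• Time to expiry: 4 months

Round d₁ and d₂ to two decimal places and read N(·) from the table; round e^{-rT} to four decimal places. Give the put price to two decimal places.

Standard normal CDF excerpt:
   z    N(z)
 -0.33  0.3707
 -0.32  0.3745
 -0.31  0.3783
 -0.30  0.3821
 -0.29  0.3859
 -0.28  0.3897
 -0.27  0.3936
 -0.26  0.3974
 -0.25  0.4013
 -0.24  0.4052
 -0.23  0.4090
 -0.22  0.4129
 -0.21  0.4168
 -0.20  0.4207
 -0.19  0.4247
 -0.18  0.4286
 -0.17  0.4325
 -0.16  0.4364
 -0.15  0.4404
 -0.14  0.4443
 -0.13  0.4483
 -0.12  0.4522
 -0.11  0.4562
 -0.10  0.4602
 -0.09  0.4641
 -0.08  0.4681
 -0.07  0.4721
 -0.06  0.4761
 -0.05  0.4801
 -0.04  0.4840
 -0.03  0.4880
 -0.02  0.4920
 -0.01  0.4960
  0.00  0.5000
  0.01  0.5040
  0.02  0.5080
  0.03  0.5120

41.60

σ√T = 0.51·√0.3333 = 0.2944
d₁ = [ln(426/416) + (0.053 + 0.51²/2)·0.3333] / 0.2944 = [0.0238 + 0.0610] / 0.2944 = 0.2879 ⇒ 0.29
d₂ = d₁ − σ√T = 0.2879 − 0.2944 = -0.0066 ⇒ -0.01
exp(−rT) = exp(−0.053·0.3333) = 0.9825
P = 416·0.9825·N(0.01) − 426·N(-0.29) = 416·0.9825·0.5040 − 426·0.3859 = 205.9949 − 164.3934 = 41.6015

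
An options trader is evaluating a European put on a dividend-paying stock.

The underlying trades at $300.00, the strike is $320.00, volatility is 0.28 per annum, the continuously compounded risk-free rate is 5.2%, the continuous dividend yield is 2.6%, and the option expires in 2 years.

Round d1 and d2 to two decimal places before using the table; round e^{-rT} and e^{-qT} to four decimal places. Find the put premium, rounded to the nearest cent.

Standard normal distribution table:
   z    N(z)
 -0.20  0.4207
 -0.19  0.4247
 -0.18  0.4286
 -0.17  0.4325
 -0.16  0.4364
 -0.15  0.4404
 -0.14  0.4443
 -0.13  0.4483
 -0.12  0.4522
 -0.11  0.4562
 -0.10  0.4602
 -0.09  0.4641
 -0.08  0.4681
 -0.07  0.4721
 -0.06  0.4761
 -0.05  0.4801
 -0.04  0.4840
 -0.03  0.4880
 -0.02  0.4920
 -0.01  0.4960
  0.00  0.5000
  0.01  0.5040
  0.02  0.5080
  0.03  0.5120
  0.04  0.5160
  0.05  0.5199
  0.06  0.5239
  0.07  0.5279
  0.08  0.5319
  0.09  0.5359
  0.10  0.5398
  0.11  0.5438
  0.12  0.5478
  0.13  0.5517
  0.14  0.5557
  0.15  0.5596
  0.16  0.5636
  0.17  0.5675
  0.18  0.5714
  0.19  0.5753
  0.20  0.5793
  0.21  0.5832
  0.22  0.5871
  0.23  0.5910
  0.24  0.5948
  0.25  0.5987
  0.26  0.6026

$47.26

T = 2;  σ√T = 0.3960
d₁ = [ln(300/320) + (0.052 − 0.026 + 0.28²/2)·2] / 0.3960 = [-0.0645 + 0.1304] / 0.3960 = 0.1663 which rounds to 0.17
d₂ = d₁ − σ√T = 0.1663 − 0.3960 = -0.2297 which rounds to -0.23
e^(−qT) = e^(−0.026·2) = 0.9493;  e^(−rT) = e^(−0.052·2) = 0.9012
P = 320·0.9012·N(0.23) − 300·0.9493·N(-0.17) = 320·0.9012·0.5910 − 300·0.9493·0.4325 = 170.4349 − 123.1717 = 47.2633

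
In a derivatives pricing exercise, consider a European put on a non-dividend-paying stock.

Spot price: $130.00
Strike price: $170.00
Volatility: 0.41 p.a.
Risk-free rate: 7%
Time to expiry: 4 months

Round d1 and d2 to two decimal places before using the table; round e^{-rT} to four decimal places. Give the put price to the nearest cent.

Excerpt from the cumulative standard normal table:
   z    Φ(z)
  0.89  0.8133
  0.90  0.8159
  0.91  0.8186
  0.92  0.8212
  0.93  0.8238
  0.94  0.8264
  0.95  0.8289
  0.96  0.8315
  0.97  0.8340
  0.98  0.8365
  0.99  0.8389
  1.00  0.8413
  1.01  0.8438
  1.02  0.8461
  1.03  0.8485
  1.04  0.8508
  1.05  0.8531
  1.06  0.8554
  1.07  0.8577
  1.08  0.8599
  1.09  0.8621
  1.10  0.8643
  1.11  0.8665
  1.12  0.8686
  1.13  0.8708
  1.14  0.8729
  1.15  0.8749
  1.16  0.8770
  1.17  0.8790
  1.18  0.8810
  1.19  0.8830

$38.54

σ√T = 0.41·√0.3333 = 0.2367
d₁ = [ln(130/170) + (0.07 + 0.41²/2)·0.3333] / 0.2367 = [-0.2683 + 0.0513] / 0.2367 = -0.9164 which rounds to -0.92
d₂ = d₁ − σ√T = -0.9164 − 0.2367 = -1.1531 which rounds to -1.15
exp(−rT) = exp(−0.07·0.3333) = 0.9769
N(−d₂) = N(1.15) = 0.8749;  N(−d₁) = N(0.92) = 0.8212
P = 170·0.9769·0.8749 − 130·0.8212 = 145.2973 − 106.7560 = 38.5413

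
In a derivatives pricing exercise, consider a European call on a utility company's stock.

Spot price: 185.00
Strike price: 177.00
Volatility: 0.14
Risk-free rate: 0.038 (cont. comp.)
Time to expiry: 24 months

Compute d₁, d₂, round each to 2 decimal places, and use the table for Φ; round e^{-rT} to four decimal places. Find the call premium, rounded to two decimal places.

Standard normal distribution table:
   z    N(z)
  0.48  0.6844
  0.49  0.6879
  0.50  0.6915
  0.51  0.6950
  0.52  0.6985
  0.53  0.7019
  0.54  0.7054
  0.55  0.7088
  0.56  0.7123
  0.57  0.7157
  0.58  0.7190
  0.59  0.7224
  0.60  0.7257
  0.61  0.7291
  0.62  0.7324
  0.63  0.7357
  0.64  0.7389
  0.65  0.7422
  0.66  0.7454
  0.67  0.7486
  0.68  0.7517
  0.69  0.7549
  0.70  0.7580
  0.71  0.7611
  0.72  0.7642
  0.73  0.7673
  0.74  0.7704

T = 2;  σ√T = 0.1980
ln(S/K) + (r + σ²/2)T = ln(185/177) + (0.038 + 0.14²/2)·2 = 0.0442 + 0.0956 = 0.1398
d₁ = 0.1398 / 0.1980 = 0.7061 ⇒ 0.71
d₂ = d₁ − σ√T = 0.7061 − 0.1980 = 0.5081 ⇒ 0.51
e^(−rT) = e^(−0.038·2) = 0.9268
N(d₁) = N(0.71) = 0.7611;  N(d₂) = N(0.51) = 0.6950
C = 185·0.7611 − 177·0.9268·0.6950 = 140.8035 − 114.0103 = 26.7932

26.79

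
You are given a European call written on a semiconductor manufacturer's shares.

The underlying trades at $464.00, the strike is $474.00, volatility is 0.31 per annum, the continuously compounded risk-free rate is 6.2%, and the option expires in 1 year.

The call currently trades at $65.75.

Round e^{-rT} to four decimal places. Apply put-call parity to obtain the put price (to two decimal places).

exp(−rT) = exp(−0.062·1) = 0.9399
Put-call parity: C − P = S − K·e^(−rT) = 464 − 474·0.9399 = 464 − 445.5126 = 18.4874
P = C − (C − P) = 65.75 − (18.4874) = 47.2626

$47.26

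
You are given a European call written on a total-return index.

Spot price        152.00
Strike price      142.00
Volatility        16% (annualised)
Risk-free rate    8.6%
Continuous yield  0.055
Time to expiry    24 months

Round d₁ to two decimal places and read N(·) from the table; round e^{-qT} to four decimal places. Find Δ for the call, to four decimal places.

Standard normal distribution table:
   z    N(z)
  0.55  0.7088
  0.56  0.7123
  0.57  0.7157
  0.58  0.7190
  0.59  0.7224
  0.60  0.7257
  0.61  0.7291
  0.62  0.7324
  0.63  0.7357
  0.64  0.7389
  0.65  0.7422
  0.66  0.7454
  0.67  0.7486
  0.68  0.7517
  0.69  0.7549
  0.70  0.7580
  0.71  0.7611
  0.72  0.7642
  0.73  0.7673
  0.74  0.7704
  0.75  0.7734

σ√T = 0.16 × 1.4142 = 0.2263
d₁ = [ln(152/142) + (0.086 − 0.055 + ½·0.16²)·2] / (σ√T) = (0.0681 + 0.0876) / 0.2263 = 0.6879 ≈ 0.69
N(d₁) = N(0.69) = 0.7549
Δ_call = exp(−qT)·N(d₁) = 0.8958·0.7549 = 0.6762

0.6762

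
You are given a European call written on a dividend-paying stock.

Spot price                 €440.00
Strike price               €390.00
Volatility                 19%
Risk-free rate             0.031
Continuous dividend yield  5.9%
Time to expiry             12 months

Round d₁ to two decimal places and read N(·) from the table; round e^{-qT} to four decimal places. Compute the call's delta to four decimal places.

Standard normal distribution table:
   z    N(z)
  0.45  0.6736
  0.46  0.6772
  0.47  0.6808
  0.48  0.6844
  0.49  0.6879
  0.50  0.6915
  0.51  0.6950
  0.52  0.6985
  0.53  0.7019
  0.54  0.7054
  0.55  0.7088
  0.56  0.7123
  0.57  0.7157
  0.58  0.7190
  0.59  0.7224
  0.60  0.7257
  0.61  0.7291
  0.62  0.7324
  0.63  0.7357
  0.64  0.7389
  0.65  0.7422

T = 1;  σ√T = 0.1900
d₁ = [ln(440/390) + (0.031 − 0.059 + 0.19²/2)·1] / 0.1900 = [0.1206 − 0.0099] / 0.1900 = 0.5825 → 0.58
N(d₁) = N(0.58) = 0.7190
Δ_call = exp(−qT)·N(d₁) = 0.9427·0.7190 = 0.6778

0.6778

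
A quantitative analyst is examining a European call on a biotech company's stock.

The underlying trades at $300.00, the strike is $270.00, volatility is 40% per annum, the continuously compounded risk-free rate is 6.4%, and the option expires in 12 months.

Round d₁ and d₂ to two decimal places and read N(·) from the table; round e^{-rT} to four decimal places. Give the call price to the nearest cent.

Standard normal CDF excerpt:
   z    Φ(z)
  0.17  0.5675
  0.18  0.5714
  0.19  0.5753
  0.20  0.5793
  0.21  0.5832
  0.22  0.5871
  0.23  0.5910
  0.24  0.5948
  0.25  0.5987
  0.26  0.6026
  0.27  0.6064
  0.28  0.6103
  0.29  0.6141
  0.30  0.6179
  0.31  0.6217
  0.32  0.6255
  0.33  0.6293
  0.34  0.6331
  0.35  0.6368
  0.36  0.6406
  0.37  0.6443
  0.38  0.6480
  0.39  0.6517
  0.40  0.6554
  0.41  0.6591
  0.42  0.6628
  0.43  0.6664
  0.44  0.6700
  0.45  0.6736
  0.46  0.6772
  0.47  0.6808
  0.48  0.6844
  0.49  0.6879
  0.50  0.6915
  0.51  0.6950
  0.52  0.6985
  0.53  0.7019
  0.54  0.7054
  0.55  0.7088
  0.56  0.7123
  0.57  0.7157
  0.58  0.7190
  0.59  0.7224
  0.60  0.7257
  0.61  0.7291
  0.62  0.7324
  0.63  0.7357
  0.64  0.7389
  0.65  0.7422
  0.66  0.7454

σ√T = 0.4 × 1.0000 = 0.4000
d₁ = [ln(300/270) + (0.064 + 0.4²/2)·1] / 0.4000 = [0.1054 + 0.1440] / 0.4000 = 0.6234 ⇒ 0.62
d₂ = d₁ − σ√T = 0.6234 − 0.4000 = 0.2234 ⇒ 0.22
e^(−rT) = e^(−0.064·1) = 0.9380
C = 300·N(0.62) − 270·0.9380·N(0.22) = 300·0.7324 − 270·0.9380·0.5871 = 219.7200 − 148.6889 = 71.0311

$71.03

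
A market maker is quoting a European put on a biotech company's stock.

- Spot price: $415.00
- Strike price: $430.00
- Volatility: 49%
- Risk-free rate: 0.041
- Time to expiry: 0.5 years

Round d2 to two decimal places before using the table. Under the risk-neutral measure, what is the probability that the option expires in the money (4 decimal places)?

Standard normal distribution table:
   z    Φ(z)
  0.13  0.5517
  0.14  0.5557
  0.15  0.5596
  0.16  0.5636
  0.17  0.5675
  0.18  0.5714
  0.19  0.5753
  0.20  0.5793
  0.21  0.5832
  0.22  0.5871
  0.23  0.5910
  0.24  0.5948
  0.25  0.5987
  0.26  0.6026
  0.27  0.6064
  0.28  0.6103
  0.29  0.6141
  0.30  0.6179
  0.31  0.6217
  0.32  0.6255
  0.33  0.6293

σ√T = 0.49·√0.5 = 0.3465
d₁ = [ln(415/430) + (0.041 + 0.49²/2)·0.5] / 0.3465 = [-0.0355 + 0.0805] / 0.3465 = 0.1299 ⇒ 0.13
d₂ = d₁ − σ√T = 0.1299 − 0.3465 = -0.2166 ⇒ -0.22
Risk-neutral Pr[S_T < K] = N(−d₂) = N(0.22) = 0.5871

0.5871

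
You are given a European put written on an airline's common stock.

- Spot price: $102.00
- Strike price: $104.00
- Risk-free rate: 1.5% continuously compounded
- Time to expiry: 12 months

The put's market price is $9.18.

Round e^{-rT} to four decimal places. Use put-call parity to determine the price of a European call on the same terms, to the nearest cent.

exp(−rT) = exp(−0.015·1) = 0.9851
Put-call parity: C − P = S − K·e^(−rT) = 102 − 104·0.9851 = 102 − 102.4504 = -0.4504
C = P + (C − P) = 9.18 + (-0.4504) = 8.7296

$8.73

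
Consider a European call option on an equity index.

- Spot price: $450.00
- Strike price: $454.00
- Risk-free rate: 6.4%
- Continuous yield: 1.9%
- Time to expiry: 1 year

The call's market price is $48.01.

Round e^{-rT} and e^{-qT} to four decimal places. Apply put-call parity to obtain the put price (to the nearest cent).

e^(−qT) = e^(−0.019·1) = 0.9812;  e^(−rT) = e^(−0.064·1) = 0.9380
Put-call parity: C − P = S·e^(−qT) − K·e^(−rT) = 450·0.9812 − 454·0.9380 = 441.5400 − 425.8520 = 15.6880
P = C − (C − P) = 48.01 − (15.6880) = 32.3220

$32.32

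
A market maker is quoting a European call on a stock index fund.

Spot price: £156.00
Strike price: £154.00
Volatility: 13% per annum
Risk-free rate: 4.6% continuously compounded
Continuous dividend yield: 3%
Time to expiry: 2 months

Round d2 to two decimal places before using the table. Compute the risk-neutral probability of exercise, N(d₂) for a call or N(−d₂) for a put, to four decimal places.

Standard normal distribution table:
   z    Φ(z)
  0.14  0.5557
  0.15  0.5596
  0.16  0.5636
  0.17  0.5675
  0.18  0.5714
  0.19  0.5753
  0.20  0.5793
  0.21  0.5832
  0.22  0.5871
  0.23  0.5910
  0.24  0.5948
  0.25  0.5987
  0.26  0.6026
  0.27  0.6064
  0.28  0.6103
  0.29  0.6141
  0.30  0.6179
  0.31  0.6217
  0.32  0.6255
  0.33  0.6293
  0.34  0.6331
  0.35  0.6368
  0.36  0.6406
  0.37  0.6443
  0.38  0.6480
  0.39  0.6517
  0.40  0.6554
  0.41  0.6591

σ√T = 0.13·√0.1667 = 0.0531
ln(S/K) + (r − q + σ²/2)T = ln(156/154) + (0.046 − 0.03 + 0.13²/2)·0.1667 = 0.0129 + 0.0041 = 0.0170
d₁ = 0.0170 / 0.0531 = 0.3199 which rounds to 0.32
d₂ = d₁ − σ√T = 0.3199 − 0.0531 = 0.2668 which rounds to 0.27
Risk-neutral Pr[S_T > K] = N(d₂) = N(0.27) = 0.6064

0.6064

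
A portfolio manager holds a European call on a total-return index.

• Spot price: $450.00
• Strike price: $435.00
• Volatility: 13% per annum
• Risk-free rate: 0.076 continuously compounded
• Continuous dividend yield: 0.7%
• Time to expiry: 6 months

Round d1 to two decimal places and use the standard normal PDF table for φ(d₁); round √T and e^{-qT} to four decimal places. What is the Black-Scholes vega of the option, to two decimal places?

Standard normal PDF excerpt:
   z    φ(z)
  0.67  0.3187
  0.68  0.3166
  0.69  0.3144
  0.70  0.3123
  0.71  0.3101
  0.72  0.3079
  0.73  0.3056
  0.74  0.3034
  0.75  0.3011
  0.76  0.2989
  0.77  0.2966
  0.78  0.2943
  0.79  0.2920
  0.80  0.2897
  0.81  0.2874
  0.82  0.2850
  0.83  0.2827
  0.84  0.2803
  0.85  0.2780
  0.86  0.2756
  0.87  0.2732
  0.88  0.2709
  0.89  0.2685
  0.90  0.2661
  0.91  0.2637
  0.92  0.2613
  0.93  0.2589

92.59

σ√T = 0.13 × 0.7071 = 0.0919
d₁ = [ln(450/435) + (0.076 − 0.007 + 0.13²/2)·0.5] / 0.0919 = [0.0339 + 0.0387] / 0.0919 = 0.7901 ≈ 0.79
√T = √0.5 = 0.7071
φ(d₁) = φ(0.79) = 0.2920
exp(−qT) = exp(−0.007·0.5) = 0.9965
vega = S·exp(−qT)·φ(d₁)·√T = 450·0.9965·0.2920·0.7071 = 92.5877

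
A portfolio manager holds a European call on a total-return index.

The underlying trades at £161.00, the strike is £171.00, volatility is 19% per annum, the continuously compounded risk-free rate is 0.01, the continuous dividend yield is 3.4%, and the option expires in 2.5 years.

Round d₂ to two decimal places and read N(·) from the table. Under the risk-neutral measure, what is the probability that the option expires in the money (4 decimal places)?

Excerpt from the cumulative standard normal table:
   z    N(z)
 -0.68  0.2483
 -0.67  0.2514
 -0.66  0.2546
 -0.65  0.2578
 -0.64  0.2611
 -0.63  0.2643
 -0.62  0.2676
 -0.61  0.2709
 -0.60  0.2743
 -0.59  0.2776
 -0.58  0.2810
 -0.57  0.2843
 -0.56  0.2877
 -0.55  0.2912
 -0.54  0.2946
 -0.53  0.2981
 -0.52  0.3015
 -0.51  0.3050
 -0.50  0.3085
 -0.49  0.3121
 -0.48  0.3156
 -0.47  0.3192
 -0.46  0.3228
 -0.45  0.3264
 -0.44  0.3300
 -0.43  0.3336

0.2912

σ√T = 0.19 × 1.5811 = 0.3004
d₁ = [ln(161/171) + (0.01 − 0.034 + 0.19²/2)·2.5] / 0.3004 = [-0.0603 − 0.0149] / 0.3004 = -0.2501 which rounds to -0.25
d₂ = d₁ − σ√T = -0.2501 − 0.3004 = -0.5505 which rounds to -0.55
Pr(exercise) under Q = N(d₂) = 0.2912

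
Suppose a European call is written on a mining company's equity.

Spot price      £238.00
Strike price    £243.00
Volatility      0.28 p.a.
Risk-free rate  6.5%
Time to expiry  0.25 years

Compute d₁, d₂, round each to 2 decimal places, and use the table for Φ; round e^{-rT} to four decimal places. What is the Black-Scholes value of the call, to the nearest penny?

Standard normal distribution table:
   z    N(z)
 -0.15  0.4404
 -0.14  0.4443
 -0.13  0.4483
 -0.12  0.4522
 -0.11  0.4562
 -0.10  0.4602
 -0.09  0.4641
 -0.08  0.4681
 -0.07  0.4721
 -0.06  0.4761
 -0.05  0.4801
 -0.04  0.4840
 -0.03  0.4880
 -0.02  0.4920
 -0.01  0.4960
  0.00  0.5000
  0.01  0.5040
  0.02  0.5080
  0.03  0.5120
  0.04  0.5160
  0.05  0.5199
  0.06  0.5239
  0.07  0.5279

σ√T = 0.28 × 0.5000 = 0.1400
d₁ = [ln(238/243) + (0.065 + 0.28²/2)·0.25] / 0.1400 = [-0.0208 + 0.0261] / 0.1400 = 0.0376 → 0.04
d₂ = d₁ − σ√T = 0.0376 − 0.1400 = -0.1024 → -0.10
e^(−rT) = e^(−0.065·0.25) = 0.9839
N(d₁) = N(0.04) = 0.5160;  N(d₂) = N(-0.10) = 0.4602
C = 238·0.5160 − 243·0.9839·0.4602 = 122.8080 − 110.0282 = 12.7798

£12.78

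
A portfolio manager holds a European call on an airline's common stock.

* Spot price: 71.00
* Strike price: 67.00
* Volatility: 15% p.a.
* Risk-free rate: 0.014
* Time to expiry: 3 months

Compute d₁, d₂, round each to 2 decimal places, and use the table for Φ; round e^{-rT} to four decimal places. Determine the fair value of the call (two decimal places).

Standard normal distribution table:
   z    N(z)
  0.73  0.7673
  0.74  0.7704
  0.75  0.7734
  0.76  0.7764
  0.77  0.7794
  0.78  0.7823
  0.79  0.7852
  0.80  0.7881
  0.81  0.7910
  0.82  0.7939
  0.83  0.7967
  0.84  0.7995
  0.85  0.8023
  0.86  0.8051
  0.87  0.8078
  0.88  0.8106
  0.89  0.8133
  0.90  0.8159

T = 0.25;  σ√T = 0.0750
d₁ = [ln(71/67) + (0.014 + 0.15²/2)·0.25] / 0.0750 = [0.0580 + 0.0063] / 0.0750 = 0.8573 ≈ 0.86
d₂ = d₁ − σ√T = 0.8573 − 0.0750 = 0.7823 ≈ 0.78
exp(−rT) = exp(−0.014·0.25) = 0.9965
N(d₁) = N(0.86) = 0.8051;  N(d₂) = N(0.78) = 0.7823
C = 71·0.8051 − 67·0.9965·0.7823 = 57.1621 − 52.2307 = 4.9314

4.93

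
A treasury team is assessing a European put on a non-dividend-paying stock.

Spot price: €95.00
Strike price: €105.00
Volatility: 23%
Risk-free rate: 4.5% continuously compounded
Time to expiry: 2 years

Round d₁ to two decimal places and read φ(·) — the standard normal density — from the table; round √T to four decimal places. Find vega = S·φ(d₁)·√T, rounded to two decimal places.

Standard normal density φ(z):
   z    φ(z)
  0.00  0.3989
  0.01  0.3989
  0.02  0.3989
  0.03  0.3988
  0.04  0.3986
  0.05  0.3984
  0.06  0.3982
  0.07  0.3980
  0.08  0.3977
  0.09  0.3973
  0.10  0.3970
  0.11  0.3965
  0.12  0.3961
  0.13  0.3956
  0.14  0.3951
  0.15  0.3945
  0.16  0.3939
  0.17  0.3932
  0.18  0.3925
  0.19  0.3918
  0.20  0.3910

53.15

T = 2;  σ√T = 0.3253
d₁ = [ln(95/105) + (0.045 + 0.23²/2)·2] / 0.3253 = [-0.1001 + 0.1429] / 0.3253 = 0.1316 → 0.13
√T = √2 = 1.4142
φ(d₁) = φ(0.13) = 0.3956
vega = S·φ(d₁)·√T = 95·0.3956·1.4142 = 53.1485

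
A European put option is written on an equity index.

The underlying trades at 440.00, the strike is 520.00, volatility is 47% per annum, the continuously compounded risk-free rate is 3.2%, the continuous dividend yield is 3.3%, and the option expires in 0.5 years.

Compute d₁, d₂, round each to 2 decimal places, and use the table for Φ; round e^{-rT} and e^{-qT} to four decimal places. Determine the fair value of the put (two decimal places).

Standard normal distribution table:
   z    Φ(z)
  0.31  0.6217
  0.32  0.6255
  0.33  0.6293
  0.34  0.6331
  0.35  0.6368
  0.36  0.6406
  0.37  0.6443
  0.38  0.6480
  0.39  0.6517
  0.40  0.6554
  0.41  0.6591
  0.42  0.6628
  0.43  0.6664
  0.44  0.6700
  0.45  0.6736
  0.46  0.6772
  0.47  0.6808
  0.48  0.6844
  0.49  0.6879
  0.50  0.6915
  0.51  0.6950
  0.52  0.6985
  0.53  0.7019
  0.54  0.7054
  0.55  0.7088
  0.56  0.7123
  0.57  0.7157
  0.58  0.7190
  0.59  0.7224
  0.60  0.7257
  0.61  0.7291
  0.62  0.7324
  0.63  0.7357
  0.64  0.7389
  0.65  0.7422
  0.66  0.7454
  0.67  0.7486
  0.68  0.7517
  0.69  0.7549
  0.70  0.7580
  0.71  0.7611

σ√T = 0.47·√0.5 = 0.3323
d₁ = [ln(440/520) + (0.032 − 0.033 + 0.47²/2)·0.5] / 0.3323 = [-0.1671 + 0.0547] / 0.3323 = -0.3380 which rounds to -0.34
d₂ = d₁ − σ√T = -0.3380 − 0.3323 = -0.6703 which rounds to -0.67
exp(−qT) = exp(−0.033·0.5) = 0.9836;  exp(−rT) = exp(−0.032·0.5) = 0.9841
P = 520·0.9841·N(0.67) − 440·0.9836·N(0.34) = 520·0.9841·0.7486 − 440·0.9836·0.6331 = 383.0826 − 273.9956 = 109.0870

109.09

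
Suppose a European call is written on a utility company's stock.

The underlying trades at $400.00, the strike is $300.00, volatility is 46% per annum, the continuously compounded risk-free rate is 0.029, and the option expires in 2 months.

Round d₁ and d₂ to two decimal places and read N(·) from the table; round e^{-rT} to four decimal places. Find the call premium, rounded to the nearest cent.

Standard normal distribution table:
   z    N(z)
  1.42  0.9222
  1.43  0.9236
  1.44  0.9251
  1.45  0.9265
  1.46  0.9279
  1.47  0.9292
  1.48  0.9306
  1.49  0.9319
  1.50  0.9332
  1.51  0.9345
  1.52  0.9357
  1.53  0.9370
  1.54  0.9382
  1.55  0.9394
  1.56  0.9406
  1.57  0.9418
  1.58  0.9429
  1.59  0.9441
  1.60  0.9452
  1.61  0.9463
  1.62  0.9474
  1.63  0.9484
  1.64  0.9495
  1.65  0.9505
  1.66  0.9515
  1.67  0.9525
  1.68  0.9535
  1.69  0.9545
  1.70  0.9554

σ√T = 0.46·√0.1667 = 0.1878
d₁ = [ln(400/300) + (0.029 + 0.46²/2)·0.1667] / 0.1878 = [0.2877 + 0.0225] / 0.1878 = 1.6515 which rounds to 1.65
d₂ = d₁ − σ√T = 1.6515 − 0.1878 = 1.4637 which rounds to 1.46
e^(−rT) = e^(−0.029·0.1667) = 0.9952
N(d₁) = N(1.65) = 0.9505;  N(d₂) = N(1.46) = 0.9279
C = 400·0.9505 − 300·0.9952·0.9279 = 380.2000 − 277.0338 = 103.1662

$103.17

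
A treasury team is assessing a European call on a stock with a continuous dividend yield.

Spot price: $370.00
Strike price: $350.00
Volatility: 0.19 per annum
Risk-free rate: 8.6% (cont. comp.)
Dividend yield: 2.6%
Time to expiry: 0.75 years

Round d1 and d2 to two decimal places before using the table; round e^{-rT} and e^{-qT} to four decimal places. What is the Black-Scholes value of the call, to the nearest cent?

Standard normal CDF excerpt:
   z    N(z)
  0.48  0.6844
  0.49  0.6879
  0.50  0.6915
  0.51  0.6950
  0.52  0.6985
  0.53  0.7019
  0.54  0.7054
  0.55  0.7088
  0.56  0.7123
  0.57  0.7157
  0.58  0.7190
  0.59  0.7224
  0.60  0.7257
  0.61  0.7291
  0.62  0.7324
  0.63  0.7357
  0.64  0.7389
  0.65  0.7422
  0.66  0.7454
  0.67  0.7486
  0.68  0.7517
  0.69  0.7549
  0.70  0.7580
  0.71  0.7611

$43.61

T = 0.75;  σ√T = 0.1645
d₁ = [ln(370/350) + (0.086 − 0.026 + ½·0.19²)·0.75] / (σ√T) = (0.0556 + 0.0585) / 0.1645 = 0.6935 ≈ 0.69
d₂ = 0.6935 − 0.1645 = 0.5289 ≈ 0.53
e^(−qT) = e^(−0.026·0.75) = 0.9807;  e^(−rT) = e^(−0.086·0.75) = 0.9375
C = 370·0.9807·N(0.69) − 350·0.9375·N(0.53) = 370·0.9807·0.7549 − 350·0.9375·0.7019 = 273.9223 − 230.3109 = 43.6113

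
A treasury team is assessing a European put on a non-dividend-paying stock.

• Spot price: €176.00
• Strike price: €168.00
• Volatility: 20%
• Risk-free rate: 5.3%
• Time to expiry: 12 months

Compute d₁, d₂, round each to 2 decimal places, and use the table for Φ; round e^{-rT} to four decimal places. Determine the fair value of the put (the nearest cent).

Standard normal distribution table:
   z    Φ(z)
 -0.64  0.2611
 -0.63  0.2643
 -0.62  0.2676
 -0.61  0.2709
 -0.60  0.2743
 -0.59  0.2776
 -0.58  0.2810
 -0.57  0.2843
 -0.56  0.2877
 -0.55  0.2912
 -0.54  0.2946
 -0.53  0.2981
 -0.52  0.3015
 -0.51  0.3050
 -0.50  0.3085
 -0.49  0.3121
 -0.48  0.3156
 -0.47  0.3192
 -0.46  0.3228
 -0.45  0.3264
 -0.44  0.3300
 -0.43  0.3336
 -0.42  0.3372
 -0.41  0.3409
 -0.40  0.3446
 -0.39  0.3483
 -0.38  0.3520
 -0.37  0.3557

σ√T = 0.2·√1 = 0.2000
d₁ = [ln(176/168) + (0.053 + ½·0.2²)·1] / (σ√T) = (0.0465 + 0.0730) / 0.2000 = 0.5976 ≈ 0.60
d₂ = 0.5976 − 0.2000 = 0.3976 ≈ 0.40
e^(−rT) = e^(−0.053·1) = 0.9484
N(−d₂) = N(-0.40) = 0.3446;  N(−d₁) = N(-0.60) = 0.2743
P = 168·0.9484·0.3446 − 176·0.2743 = 54.9055 − 48.2768 = 6.6287

€6.63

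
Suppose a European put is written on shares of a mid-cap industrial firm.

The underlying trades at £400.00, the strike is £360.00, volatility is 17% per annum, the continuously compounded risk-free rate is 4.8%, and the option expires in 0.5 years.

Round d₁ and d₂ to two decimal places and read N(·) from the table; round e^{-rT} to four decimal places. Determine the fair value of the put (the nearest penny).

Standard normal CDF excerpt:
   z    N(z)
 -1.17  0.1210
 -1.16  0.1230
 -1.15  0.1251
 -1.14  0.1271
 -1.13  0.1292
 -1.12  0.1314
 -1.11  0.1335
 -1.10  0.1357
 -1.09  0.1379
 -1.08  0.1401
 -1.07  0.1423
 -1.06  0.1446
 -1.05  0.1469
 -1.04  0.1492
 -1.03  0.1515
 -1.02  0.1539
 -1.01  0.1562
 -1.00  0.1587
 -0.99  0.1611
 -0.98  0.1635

T = 0.5;  σ√T = 0.1202
d₁ = [ln(400/360) + (0.048 + 0.17²/2)·0.5] / 0.1202 = [0.1054 + 0.0312] / 0.1202 = 1.1362 ⇒ 1.14
d₂ = d₁ − σ√T = 1.1362 − 0.1202 = 1.0160 ⇒ 1.02
e^(−rT) = e^(−0.048·0.5) = 0.9763
N(−d₂) = N(-1.02) = 0.1539;  N(−d₁) = N(-1.14) = 0.1271
P = 360·0.9763·0.1539 − 400·0.1271 = 54.0909 − 50.8400 = 3.2509

£3.25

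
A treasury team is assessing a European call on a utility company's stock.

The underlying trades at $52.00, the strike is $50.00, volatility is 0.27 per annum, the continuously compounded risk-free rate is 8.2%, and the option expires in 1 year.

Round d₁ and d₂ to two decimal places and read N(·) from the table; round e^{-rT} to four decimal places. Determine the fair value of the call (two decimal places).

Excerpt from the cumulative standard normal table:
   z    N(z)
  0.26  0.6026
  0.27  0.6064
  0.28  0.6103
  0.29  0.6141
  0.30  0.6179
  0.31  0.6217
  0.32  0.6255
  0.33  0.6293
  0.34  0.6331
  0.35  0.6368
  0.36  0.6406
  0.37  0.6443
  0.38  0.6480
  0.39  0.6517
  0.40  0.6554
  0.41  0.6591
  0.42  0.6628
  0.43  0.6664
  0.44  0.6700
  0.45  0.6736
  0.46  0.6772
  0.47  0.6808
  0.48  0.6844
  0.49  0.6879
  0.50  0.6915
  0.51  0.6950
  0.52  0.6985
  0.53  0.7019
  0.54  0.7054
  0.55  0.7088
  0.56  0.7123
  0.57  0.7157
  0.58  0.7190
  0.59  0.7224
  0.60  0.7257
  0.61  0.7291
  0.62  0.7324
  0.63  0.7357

$8.75

σ√T = 0.27·√1 = 0.2700
d₁ = [ln(52/50) + (0.082 + ½·0.27²)·1] / (σ√T) = (0.0392 + 0.1184) / 0.2700 = 0.5840 ≈ 0.58
d₂ = 0.5840 − 0.2700 = 0.3140 ≈ 0.31
exp(−rT) = exp(−0.082·1) = 0.9213
N(d₁) = N(0.58) = 0.7190;  N(d₂) = N(0.31) = 0.6217
C = 52·0.7190 − 50·0.9213·0.6217 = 37.3880 − 28.6386 = 8.7494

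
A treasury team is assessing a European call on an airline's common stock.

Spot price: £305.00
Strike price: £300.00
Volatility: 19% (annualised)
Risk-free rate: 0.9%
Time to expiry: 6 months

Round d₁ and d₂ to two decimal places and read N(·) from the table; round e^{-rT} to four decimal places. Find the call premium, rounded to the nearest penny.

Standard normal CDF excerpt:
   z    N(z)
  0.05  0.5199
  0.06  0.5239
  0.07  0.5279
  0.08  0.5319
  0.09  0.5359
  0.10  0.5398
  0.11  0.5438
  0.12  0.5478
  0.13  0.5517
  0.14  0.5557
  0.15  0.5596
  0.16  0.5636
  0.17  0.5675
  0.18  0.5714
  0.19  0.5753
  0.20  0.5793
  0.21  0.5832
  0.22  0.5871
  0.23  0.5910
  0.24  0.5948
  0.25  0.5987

£19.02

T = 0.5;  σ√T = 0.1344
ln(S/K) + (r + σ²/2)T = ln(305/300) + (0.009 + 0.19²/2)·0.5 = 0.0165 + 0.0135 = 0.0301
d₁ = 0.0301 / 0.1344 = 0.2237 ≈ 0.22
d₂ = d₁ − σ√T = 0.2237 − 0.1344 = 0.0894 ≈ 0.09
e^(−rT) = e^(−0.009·0.5) = 0.9955
C = 305·N(0.22) − 300·0.9955·N(0.09) = 305·0.5871 − 300·0.9955·0.5359 = 179.0655 − 160.0465 = 19.0190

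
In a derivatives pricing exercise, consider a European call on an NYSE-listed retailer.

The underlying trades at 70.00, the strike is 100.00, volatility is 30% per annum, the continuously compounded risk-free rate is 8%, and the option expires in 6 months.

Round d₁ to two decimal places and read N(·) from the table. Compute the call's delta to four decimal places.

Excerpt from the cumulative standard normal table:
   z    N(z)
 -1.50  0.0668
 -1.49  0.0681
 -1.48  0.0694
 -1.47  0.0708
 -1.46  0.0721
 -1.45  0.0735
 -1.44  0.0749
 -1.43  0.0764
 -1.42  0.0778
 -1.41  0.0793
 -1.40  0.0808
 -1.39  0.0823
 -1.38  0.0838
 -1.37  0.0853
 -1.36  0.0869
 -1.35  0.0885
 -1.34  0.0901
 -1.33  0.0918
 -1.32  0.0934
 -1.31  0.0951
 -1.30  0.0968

0.0823

T = 0.5;  σ√T = 0.2121
d₁ = [ln(70/100) + (0.08 + 0.3²/2)·0.5] / 0.2121 = [-0.3567 + 0.0625] / 0.2121 = -1.3868 ⇒ -1.39
N(d₁) = N(-1.39) = 0.0823
Δ_call = N(d₁) = 0.0823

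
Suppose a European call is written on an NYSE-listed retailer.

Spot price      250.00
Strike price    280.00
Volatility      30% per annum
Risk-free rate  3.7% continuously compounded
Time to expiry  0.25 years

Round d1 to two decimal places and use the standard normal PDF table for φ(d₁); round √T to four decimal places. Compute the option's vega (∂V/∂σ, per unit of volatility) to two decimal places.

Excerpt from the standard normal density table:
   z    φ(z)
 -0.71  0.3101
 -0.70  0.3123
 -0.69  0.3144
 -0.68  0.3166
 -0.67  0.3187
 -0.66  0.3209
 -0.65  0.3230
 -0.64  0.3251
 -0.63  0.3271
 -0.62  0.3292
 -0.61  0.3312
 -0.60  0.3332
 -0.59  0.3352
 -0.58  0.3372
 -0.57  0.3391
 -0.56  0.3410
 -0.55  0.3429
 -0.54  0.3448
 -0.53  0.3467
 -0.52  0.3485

41.15

σ√T = 0.3·√0.25 = 0.1500
ln(S/K) + (r + σ²/2)T = ln(250/280) + (0.037 + 0.3²/2)·0.25 = -0.1133 + 0.0205 = -0.0928
d₁ = -0.0928 / 0.1500 = -0.6189 which rounds to -0.62
√T = √0.25 = 0.5000
φ(d₁) = φ(-0.62) = 0.3292
vega = S·φ(d₁)·√T = 250·0.3292·0.5000 = 41.1500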